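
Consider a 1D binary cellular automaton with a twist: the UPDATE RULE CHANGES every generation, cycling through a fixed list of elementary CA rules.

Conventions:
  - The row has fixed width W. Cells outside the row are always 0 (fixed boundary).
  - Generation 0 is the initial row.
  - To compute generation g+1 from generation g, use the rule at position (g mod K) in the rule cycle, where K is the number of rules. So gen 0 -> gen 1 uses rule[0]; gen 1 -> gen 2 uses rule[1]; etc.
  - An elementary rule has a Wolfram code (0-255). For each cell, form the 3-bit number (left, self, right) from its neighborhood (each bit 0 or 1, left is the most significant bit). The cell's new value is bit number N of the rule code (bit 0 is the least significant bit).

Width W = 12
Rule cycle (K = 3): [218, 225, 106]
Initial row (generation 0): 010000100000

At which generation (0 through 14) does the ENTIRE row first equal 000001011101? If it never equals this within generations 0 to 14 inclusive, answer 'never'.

Answer: 5

Derivation:
Gen 0: 010000100000
Gen 1 (rule 218): 101001010000
Gen 2 (rule 225): 010000100111
Gen 3 (rule 106): 100001001101
Gen 4 (rule 218): 010010111100
Gen 5 (rule 225): 000001011101
Gen 6 (rule 106): 000010110110
Gen 7 (rule 218): 000100110111
Gen 8 (rule 225): 110000011011
Gen 9 (rule 106): 110000111111
Gen 10 (rule 218): 111001111111
Gen 11 (rule 225): 011000111111
Gen 12 (rule 106): 111001100001
Gen 13 (rule 218): 111111110010
Gen 14 (rule 225): 011111110000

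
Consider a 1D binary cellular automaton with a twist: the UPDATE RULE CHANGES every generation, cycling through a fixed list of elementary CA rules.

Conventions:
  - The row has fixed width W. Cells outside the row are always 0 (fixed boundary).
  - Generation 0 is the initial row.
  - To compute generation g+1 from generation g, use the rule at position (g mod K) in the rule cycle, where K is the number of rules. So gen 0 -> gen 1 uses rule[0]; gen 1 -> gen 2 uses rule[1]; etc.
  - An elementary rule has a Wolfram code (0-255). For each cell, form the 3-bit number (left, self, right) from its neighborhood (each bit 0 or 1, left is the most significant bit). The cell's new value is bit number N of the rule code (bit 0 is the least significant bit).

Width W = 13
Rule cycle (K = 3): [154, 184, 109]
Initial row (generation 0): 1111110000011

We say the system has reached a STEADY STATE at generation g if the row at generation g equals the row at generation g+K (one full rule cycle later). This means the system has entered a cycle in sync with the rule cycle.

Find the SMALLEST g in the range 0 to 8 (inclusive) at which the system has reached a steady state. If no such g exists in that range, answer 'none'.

Gen 0: 1111110000011
Gen 1 (rule 154): 1111101000110
Gen 2 (rule 184): 1111010100101
Gen 3 (rule 109): 1001111100111
Gen 4 (rule 154): 0111111011110
Gen 5 (rule 184): 0111110111101
Gen 6 (rule 109): 0100011100111
Gen 7 (rule 154): 1010111011110
Gen 8 (rule 184): 0101110111101
Gen 9 (rule 109): 0111011100111
Gen 10 (rule 154): 1110011011110
Gen 11 (rule 184): 1101010111101

Answer: none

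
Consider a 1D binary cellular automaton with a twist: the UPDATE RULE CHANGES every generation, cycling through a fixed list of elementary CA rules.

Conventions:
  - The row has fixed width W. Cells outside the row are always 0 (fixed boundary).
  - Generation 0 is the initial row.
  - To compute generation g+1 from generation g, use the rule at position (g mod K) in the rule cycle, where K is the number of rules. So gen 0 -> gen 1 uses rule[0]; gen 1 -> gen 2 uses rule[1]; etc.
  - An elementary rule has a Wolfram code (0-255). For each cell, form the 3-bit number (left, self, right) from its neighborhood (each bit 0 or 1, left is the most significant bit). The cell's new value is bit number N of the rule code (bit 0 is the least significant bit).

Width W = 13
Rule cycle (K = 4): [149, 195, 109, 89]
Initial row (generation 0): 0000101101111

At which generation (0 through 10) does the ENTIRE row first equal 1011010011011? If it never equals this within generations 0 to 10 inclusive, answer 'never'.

Answer: never

Derivation:
Gen 0: 0000101101111
Gen 1 (rule 149): 1110100000110
Gen 2 (rule 195): 0110001111010
Gen 3 (rule 109): 0110101001110
Gen 4 (rule 89): 0110000101011
Gen 5 (rule 149): 0001110101000
Gen 6 (rule 195): 1110110000011
Gen 7 (rule 109): 1011110111011
Gen 8 (rule 89): 0010010101011
Gen 9 (rule 149): 1011010101000
Gen 10 (rule 195): 0001000000011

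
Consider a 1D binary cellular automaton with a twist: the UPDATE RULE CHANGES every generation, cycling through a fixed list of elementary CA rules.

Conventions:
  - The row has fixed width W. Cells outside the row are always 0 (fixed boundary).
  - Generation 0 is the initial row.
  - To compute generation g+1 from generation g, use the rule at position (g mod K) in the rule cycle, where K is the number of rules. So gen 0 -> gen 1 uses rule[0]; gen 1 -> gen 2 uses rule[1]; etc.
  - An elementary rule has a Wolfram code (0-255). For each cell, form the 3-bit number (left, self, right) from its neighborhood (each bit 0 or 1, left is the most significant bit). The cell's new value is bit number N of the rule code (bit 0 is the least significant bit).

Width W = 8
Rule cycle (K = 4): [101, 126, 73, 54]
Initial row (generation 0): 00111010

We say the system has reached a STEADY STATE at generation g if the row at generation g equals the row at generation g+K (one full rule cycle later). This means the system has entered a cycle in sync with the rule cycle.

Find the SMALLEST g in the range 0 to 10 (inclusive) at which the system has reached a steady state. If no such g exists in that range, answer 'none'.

Answer: 6

Derivation:
Gen 0: 00111010
Gen 1 (rule 101): 10001110
Gen 2 (rule 126): 11011011
Gen 3 (rule 73): 11011011
Gen 4 (rule 54): 00100100
Gen 5 (rule 101): 10100101
Gen 6 (rule 126): 11111111
Gen 7 (rule 73): 10000001
Gen 8 (rule 54): 11000011
Gen 9 (rule 101): 01011001
Gen 10 (rule 126): 11111111
Gen 11 (rule 73): 10000001
Gen 12 (rule 54): 11000011
Gen 13 (rule 101): 01011001
Gen 14 (rule 126): 11111111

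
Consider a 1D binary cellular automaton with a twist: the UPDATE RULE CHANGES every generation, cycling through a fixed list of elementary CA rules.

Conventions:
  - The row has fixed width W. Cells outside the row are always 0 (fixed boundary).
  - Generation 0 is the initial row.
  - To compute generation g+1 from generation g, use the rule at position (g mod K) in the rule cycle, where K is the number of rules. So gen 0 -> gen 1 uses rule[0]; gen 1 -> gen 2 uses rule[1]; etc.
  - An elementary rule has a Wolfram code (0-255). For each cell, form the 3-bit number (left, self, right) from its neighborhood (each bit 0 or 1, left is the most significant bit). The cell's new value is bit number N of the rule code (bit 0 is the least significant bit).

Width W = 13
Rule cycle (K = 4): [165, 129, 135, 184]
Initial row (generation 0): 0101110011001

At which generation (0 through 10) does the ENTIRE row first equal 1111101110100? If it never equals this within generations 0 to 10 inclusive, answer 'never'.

Gen 0: 0101110011001
Gen 1 (rule 165): 0110100000001
Gen 2 (rule 129): 0000001111100
Gen 3 (rule 135): 1111110111001
Gen 4 (rule 184): 1111101110100
Gen 5 (rule 165): 0111010101101
Gen 6 (rule 129): 0010000000000
Gen 7 (rule 135): 1110111111111
Gen 8 (rule 184): 1101111111110
Gen 9 (rule 165): 0010111111100
Gen 10 (rule 129): 1000011111001

Answer: 4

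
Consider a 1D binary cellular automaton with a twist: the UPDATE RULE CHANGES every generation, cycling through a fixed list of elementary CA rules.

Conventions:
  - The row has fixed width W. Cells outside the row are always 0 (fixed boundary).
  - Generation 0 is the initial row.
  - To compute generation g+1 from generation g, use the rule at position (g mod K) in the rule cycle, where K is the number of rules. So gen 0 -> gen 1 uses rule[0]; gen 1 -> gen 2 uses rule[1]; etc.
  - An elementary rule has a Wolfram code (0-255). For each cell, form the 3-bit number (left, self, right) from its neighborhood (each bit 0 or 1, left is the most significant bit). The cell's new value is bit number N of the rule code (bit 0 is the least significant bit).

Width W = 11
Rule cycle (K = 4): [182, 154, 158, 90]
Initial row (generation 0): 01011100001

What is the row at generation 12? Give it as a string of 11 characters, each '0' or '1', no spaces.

Gen 0: 01011100001
Gen 1 (rule 182): 11101010011
Gen 2 (rule 154): 11000001110
Gen 3 (rule 158): 10100011101
Gen 4 (rule 90): 00010110100
Gen 5 (rule 182): 00111001110
Gen 6 (rule 154): 01110111101
Gen 7 (rule 158): 11100111001
Gen 8 (rule 90): 10111101110
Gen 9 (rule 182): 11011010101
Gen 10 (rule 154): 10010000000
Gen 11 (rule 158): 11111000000
Gen 12 (rule 90): 10001100000

Answer: 10001100000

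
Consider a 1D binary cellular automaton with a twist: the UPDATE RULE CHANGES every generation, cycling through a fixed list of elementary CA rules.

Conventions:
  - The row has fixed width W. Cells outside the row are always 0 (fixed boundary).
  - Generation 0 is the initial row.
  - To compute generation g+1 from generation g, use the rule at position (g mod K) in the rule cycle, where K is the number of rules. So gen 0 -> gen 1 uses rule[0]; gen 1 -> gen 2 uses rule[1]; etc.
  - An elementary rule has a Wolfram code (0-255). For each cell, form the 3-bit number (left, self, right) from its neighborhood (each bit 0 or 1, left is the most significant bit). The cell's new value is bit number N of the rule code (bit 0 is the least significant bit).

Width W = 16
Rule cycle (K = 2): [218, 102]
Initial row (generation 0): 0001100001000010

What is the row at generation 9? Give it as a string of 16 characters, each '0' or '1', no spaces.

Answer: 0111001011110010

Derivation:
Gen 0: 0001100001000010
Gen 1 (rule 218): 0011110010100101
Gen 2 (rule 102): 0100010111101111
Gen 3 (rule 218): 1010100111101111
Gen 4 (rule 102): 1111101000110001
Gen 5 (rule 218): 1111100101111010
Gen 6 (rule 102): 0000101110001110
Gen 7 (rule 218): 0001001111011111
Gen 8 (rule 102): 0011010001100001
Gen 9 (rule 218): 0111001011110010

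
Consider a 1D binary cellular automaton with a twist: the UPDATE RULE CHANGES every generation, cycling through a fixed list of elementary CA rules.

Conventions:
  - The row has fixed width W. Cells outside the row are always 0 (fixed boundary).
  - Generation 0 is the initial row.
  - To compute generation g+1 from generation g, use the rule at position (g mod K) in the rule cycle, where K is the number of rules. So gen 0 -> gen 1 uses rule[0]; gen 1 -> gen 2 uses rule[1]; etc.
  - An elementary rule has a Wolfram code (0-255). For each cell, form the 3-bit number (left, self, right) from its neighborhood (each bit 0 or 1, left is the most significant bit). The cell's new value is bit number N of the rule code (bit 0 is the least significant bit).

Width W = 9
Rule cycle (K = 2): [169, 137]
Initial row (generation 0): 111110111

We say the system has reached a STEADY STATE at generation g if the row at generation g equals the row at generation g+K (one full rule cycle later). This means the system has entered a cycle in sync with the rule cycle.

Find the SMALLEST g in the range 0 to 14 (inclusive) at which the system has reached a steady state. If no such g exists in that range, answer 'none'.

Gen 0: 111110111
Gen 1 (rule 169): 111101110
Gen 2 (rule 137): 111001100
Gen 3 (rule 169): 110001001
Gen 4 (rule 137): 100100000
Gen 5 (rule 169): 000001111
Gen 6 (rule 137): 111101110
Gen 7 (rule 169): 111011100
Gen 8 (rule 137): 110011001
Gen 9 (rule 169): 100010000
Gen 10 (rule 137): 001000111
Gen 11 (rule 169): 100010110
Gen 12 (rule 137): 001000100
Gen 13 (rule 169): 100010001
Gen 14 (rule 137): 001000100
Gen 15 (rule 169): 100010001
Gen 16 (rule 137): 001000100

Answer: 12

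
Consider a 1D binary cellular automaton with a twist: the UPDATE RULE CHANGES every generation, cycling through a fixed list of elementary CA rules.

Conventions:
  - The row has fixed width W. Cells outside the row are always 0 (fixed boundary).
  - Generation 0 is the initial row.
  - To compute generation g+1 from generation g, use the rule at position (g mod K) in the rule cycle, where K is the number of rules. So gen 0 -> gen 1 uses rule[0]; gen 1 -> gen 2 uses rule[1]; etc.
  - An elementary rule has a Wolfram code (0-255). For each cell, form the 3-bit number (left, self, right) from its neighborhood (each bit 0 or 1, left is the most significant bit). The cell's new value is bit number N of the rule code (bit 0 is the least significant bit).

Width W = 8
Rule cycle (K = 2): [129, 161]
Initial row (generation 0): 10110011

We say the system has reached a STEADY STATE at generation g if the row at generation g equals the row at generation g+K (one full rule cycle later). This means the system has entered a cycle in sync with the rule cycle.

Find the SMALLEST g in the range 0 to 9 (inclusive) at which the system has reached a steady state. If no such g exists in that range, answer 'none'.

Gen 0: 10110011
Gen 1 (rule 129): 00000000
Gen 2 (rule 161): 11111111
Gen 3 (rule 129): 01111110
Gen 4 (rule 161): 00111100
Gen 5 (rule 129): 10011001
Gen 6 (rule 161): 00000000
Gen 7 (rule 129): 11111111
Gen 8 (rule 161): 01111110
Gen 9 (rule 129): 00111100
Gen 10 (rule 161): 10011001
Gen 11 (rule 129): 00000000

Answer: none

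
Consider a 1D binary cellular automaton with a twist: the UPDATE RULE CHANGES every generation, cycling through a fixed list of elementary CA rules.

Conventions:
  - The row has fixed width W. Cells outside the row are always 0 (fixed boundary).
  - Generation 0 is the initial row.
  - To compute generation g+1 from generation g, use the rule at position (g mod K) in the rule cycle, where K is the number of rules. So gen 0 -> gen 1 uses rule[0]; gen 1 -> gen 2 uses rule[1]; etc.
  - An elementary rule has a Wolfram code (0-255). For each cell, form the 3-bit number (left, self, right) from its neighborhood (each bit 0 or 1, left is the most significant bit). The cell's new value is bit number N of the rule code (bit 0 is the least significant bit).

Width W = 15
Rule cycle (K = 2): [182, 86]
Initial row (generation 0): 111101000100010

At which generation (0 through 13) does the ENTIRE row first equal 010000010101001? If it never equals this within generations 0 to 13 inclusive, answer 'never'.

Answer: 12

Derivation:
Gen 0: 111101000100010
Gen 1 (rule 182): 011011101110111
Gen 2 (rule 86): 101000100010001
Gen 3 (rule 182): 111101110111011
Gen 4 (rule 86): 000100010001001
Gen 5 (rule 182): 001110111011111
Gen 6 (rule 86): 010010001000001
Gen 7 (rule 182): 111111011100011
Gen 8 (rule 86): 000001000110101
Gen 9 (rule 182): 000011101001111
Gen 10 (rule 86): 000100101110001
Gen 11 (rule 182): 001111110101011
Gen 12 (rule 86): 010000010101001
Gen 13 (rule 182): 111000111111111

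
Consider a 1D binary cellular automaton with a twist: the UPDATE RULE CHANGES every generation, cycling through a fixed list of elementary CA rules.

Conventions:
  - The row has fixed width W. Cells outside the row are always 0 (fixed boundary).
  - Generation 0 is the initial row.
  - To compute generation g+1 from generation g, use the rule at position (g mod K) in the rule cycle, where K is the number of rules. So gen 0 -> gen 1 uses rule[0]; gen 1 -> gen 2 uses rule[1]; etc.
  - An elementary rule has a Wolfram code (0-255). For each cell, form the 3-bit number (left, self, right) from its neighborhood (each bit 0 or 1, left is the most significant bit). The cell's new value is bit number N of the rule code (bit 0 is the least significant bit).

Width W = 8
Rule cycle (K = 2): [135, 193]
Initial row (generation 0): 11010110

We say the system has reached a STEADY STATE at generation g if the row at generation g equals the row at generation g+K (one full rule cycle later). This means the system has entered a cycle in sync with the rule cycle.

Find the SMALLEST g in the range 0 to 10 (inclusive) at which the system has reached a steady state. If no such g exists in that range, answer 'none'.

Answer: 5

Derivation:
Gen 0: 11010110
Gen 1 (rule 135): 00010000
Gen 2 (rule 193): 11000111
Gen 3 (rule 135): 00011010
Gen 4 (rule 193): 11001000
Gen 5 (rule 135): 00011011
Gen 6 (rule 193): 11001001
Gen 7 (rule 135): 00011011
Gen 8 (rule 193): 11001001
Gen 9 (rule 135): 00011011
Gen 10 (rule 193): 11001001
Gen 11 (rule 135): 00011011
Gen 12 (rule 193): 11001001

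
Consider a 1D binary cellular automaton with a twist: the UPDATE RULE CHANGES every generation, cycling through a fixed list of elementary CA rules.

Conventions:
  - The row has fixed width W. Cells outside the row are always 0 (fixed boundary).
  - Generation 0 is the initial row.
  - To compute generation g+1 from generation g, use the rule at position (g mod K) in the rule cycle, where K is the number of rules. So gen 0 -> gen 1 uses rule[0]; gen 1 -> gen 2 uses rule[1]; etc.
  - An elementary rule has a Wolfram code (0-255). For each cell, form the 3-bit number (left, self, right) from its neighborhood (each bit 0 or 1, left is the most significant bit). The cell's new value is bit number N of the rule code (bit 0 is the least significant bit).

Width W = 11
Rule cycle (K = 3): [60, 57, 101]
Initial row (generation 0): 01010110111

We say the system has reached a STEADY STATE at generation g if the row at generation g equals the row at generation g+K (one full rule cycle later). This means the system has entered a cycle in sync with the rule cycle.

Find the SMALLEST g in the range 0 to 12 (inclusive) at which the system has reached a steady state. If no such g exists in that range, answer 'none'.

Answer: none

Derivation:
Gen 0: 01010110111
Gen 1 (rule 60): 01111101100
Gen 2 (rule 57): 01000011011
Gen 3 (rule 101): 01011001101
Gen 4 (rule 60): 01110101011
Gen 5 (rule 57): 01001010110
Gen 6 (rule 101): 01001111010
Gen 7 (rule 60): 01101000111
Gen 8 (rule 57): 01010110100
Gen 9 (rule 101): 01111011101
Gen 10 (rule 60): 01000110011
Gen 11 (rule 57): 00110101010
Gen 12 (rule 101): 10011111110
Gen 13 (rule 60): 11010000001
Gen 14 (rule 57): 10101111100
Gen 15 (rule 101): 11110000101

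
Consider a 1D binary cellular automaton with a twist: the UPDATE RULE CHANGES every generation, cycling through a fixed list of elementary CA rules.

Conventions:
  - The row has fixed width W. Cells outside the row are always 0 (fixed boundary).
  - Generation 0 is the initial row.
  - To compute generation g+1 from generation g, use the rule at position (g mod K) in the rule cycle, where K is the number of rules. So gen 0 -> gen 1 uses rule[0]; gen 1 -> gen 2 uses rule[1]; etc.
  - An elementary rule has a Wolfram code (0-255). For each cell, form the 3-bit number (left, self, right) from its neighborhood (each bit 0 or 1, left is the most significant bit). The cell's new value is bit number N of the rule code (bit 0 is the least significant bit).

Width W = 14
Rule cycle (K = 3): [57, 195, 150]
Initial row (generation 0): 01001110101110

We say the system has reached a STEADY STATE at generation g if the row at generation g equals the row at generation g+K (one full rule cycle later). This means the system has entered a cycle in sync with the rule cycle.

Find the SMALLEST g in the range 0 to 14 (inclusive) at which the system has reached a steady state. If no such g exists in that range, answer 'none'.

Answer: none

Derivation:
Gen 0: 01001110101110
Gen 1 (rule 57): 00101001011001
Gen 2 (rule 195): 11000010001010
Gen 3 (rule 150): 00100111011011
Gen 4 (rule 57): 10010100110110
Gen 5 (rule 195): 00100001010010
Gen 6 (rule 150): 01110011011111
Gen 7 (rule 57): 01001010110000
Gen 8 (rule 195): 10010000010111
Gen 9 (rule 150): 11111000110010
Gen 10 (rule 57): 10000110101001
Gen 11 (rule 195): 00111010000010
Gen 12 (rule 150): 01010011000111
Gen 13 (rule 57): 00101010110100
Gen 14 (rule 195): 11000000010001
Gen 15 (rule 150): 00100000111011
Gen 16 (rule 57): 10011110100110
Gen 17 (rule 195): 00101110001010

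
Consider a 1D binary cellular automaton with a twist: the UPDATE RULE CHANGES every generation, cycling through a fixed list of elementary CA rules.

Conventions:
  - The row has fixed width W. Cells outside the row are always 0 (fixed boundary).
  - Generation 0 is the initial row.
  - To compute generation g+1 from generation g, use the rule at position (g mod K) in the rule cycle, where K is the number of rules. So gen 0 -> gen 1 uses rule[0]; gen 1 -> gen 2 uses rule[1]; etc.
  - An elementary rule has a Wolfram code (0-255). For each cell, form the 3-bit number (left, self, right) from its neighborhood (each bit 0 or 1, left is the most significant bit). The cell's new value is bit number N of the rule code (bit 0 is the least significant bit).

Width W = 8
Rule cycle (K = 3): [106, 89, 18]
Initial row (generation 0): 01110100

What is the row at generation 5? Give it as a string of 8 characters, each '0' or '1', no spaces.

Gen 0: 01110100
Gen 1 (rule 106): 11011000
Gen 2 (rule 89): 11011111
Gen 3 (rule 18): 00000000
Gen 4 (rule 106): 00000000
Gen 5 (rule 89): 11111111

Answer: 11111111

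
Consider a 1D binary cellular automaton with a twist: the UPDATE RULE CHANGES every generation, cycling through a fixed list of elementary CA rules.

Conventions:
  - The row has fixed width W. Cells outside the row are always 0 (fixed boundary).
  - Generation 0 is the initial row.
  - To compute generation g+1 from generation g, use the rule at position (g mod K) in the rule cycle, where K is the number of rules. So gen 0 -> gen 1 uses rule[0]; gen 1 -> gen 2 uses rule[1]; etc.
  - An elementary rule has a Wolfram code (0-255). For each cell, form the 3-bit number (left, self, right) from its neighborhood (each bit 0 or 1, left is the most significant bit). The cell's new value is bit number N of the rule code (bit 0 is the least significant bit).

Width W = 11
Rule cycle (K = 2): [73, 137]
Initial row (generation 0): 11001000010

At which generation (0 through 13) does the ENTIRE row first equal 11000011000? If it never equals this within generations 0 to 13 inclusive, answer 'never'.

Gen 0: 11001000010
Gen 1 (rule 73): 11000011000
Gen 2 (rule 137): 10011010011
Gen 3 (rule 73): 00011000011
Gen 4 (rule 137): 11010011010
Gen 5 (rule 73): 11000011000
Gen 6 (rule 137): 10011010011
Gen 7 (rule 73): 00011000011
Gen 8 (rule 137): 11010011010
Gen 9 (rule 73): 11000011000
Gen 10 (rule 137): 10011010011
Gen 11 (rule 73): 00011000011
Gen 12 (rule 137): 11010011010
Gen 13 (rule 73): 11000011000

Answer: 1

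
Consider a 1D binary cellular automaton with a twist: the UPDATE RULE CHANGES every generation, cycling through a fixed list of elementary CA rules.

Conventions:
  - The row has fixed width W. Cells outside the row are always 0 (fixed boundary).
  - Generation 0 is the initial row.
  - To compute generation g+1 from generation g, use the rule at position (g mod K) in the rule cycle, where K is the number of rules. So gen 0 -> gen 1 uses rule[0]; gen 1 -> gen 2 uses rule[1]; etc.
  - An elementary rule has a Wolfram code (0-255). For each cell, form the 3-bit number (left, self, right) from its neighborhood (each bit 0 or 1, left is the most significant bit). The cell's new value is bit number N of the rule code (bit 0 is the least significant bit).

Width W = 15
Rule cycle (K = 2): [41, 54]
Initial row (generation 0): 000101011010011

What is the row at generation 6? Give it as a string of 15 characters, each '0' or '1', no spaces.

Answer: 110011111000000

Derivation:
Gen 0: 000101011010011
Gen 1 (rule 41): 110010110100010
Gen 2 (rule 54): 001111001110111
Gen 3 (rule 41): 101000001001100
Gen 4 (rule 54): 111100011110010
Gen 5 (rule 41): 100001010000000
Gen 6 (rule 54): 110011111000000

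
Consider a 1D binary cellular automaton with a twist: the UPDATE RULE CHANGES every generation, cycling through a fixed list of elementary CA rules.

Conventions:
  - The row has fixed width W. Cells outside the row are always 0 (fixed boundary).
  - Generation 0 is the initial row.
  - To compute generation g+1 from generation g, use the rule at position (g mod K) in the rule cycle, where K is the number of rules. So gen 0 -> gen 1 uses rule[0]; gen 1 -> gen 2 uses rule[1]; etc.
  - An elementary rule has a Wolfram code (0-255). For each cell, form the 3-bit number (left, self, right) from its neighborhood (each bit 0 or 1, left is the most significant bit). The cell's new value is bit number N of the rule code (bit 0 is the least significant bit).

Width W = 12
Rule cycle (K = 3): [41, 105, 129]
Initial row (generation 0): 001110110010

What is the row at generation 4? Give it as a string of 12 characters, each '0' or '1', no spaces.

Gen 0: 001110110010
Gen 1 (rule 41): 101001100000
Gen 2 (rule 105): 010001101111
Gen 3 (rule 129): 000100000110
Gen 4 (rule 41): 110001110100

Answer: 110001110100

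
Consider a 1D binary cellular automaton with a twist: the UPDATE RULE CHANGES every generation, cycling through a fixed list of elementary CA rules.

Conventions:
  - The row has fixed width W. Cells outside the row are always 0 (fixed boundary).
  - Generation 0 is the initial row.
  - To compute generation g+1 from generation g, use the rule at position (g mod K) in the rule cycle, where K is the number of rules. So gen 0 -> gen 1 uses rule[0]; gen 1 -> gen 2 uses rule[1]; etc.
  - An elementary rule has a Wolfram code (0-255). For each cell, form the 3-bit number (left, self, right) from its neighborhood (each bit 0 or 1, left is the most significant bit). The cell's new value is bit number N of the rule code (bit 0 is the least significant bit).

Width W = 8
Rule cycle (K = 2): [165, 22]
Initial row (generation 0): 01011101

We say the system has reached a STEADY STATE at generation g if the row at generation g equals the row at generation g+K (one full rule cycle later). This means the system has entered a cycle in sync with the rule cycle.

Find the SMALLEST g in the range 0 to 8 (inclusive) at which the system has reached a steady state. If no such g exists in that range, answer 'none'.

Answer: 6

Derivation:
Gen 0: 01011101
Gen 1 (rule 165): 01101011
Gen 2 (rule 22): 10001000
Gen 3 (rule 165): 10101011
Gen 4 (rule 22): 10101000
Gen 5 (rule 165): 11111011
Gen 6 (rule 22): 00000000
Gen 7 (rule 165): 11111111
Gen 8 (rule 22): 00000000
Gen 9 (rule 165): 11111111
Gen 10 (rule 22): 00000000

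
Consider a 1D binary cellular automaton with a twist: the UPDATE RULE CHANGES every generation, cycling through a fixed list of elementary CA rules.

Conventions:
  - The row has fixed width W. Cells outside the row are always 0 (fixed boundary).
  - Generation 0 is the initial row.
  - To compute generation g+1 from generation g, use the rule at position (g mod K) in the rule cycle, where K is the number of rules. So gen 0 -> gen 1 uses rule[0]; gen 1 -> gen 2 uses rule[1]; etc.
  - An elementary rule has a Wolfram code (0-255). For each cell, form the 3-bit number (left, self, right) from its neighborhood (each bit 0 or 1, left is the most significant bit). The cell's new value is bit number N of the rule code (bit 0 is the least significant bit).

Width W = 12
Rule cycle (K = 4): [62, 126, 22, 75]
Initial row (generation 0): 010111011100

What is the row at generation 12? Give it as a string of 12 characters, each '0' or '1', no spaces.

Answer: 111110000100

Derivation:
Gen 0: 010111011100
Gen 1 (rule 62): 111100110010
Gen 2 (rule 126): 100111111111
Gen 3 (rule 22): 111000000000
Gen 4 (rule 75): 101011111111
Gen 5 (rule 62): 111110000000
Gen 6 (rule 126): 100011000000
Gen 7 (rule 22): 110100100000
Gen 8 (rule 75): 110001001111
Gen 9 (rule 62): 101011111000
Gen 10 (rule 126): 111110001100
Gen 11 (rule 22): 000001010010
Gen 12 (rule 75): 111110000100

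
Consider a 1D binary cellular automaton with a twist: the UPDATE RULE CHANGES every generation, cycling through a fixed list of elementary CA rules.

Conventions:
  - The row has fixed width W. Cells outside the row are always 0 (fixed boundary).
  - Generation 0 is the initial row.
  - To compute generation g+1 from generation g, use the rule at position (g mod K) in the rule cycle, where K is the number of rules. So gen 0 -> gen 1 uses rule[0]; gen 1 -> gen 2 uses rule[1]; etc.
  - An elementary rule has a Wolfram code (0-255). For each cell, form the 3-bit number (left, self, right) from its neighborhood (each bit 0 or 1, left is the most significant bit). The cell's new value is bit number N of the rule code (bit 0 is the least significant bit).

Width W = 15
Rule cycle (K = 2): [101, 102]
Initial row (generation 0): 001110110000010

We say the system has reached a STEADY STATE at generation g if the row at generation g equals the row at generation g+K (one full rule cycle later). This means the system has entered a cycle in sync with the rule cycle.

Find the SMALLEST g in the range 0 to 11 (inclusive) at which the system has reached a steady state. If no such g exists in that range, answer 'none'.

Answer: none

Derivation:
Gen 0: 001110110000010
Gen 1 (rule 101): 100011010111010
Gen 2 (rule 102): 100101111001110
Gen 3 (rule 101): 100110001000010
Gen 4 (rule 102): 101010011000110
Gen 5 (rule 101): 111110001010010
Gen 6 (rule 102): 000010011110110
Gen 7 (rule 101): 111010000011010
Gen 8 (rule 102): 001110000101110
Gen 9 (rule 101): 100010110110010
Gen 10 (rule 102): 100111011010110
Gen 11 (rule 101): 100001101111010
Gen 12 (rule 102): 100010110001110
Gen 13 (rule 101): 101011010100010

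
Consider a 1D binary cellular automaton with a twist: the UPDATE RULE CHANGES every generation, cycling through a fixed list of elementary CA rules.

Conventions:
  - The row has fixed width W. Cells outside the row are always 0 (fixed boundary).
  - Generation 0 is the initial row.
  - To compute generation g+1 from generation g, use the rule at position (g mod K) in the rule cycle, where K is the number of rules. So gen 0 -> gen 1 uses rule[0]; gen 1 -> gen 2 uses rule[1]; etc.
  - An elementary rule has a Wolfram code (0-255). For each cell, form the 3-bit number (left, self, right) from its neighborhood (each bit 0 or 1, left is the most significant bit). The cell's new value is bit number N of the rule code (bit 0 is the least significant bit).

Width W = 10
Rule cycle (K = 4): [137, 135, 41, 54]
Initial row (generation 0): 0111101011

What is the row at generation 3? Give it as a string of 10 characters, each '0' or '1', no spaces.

Answer: 0100010000

Derivation:
Gen 0: 0111101011
Gen 1 (rule 137): 0111000010
Gen 2 (rule 135): 1010011110
Gen 3 (rule 41): 0100010000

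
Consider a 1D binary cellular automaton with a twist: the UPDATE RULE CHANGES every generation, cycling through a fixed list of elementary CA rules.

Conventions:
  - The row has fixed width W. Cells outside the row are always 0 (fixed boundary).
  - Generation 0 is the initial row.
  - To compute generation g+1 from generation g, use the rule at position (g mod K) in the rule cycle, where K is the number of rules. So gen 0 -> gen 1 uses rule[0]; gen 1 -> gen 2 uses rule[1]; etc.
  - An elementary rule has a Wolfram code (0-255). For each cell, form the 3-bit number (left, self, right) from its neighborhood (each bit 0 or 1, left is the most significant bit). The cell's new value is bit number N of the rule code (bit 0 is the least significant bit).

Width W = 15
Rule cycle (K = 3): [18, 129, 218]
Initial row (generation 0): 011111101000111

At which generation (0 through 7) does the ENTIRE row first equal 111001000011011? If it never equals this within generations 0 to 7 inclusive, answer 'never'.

Answer: never

Derivation:
Gen 0: 011111101000111
Gen 1 (rule 18): 100000000101000
Gen 2 (rule 129): 001111110000011
Gen 3 (rule 218): 011111111000111
Gen 4 (rule 18): 100000000101000
Gen 5 (rule 129): 001111110000011
Gen 6 (rule 218): 011111111000111
Gen 7 (rule 18): 100000000101000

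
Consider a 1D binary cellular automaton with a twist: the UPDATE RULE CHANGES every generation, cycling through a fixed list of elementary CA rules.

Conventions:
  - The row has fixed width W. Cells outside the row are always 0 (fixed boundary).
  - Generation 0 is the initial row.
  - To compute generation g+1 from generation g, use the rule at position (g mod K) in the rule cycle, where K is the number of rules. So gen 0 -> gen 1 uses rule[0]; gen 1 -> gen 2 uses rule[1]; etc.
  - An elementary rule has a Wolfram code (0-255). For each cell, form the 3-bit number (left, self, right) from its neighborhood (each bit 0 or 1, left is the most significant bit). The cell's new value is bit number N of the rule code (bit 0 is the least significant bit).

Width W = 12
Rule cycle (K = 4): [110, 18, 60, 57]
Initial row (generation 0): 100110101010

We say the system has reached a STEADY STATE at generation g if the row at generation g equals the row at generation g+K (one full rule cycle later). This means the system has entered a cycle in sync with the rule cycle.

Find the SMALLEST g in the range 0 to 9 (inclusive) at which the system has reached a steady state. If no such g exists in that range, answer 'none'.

Answer: none

Derivation:
Gen 0: 100110101010
Gen 1 (rule 110): 101111111110
Gen 2 (rule 18): 000000000001
Gen 3 (rule 60): 000000000001
Gen 4 (rule 57): 111111111100
Gen 5 (rule 110): 100000000100
Gen 6 (rule 18): 010000001010
Gen 7 (rule 60): 011000001111
Gen 8 (rule 57): 010111101000
Gen 9 (rule 110): 111100111000
Gen 10 (rule 18): 000011000100
Gen 11 (rule 60): 000010100110
Gen 12 (rule 57): 111001010101
Gen 13 (rule 110): 101011111111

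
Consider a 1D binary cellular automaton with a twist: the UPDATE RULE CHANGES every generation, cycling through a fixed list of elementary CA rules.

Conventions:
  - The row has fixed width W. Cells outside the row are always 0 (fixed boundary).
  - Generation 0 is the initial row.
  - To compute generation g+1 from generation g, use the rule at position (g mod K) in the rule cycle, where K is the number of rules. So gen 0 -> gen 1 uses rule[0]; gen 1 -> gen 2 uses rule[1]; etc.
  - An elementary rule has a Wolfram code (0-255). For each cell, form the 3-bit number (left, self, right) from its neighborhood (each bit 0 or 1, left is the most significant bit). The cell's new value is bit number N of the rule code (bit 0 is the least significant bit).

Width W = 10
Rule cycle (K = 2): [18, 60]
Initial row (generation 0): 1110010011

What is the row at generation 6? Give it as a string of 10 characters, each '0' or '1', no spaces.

Gen 0: 1110010011
Gen 1 (rule 18): 0001101100
Gen 2 (rule 60): 0001011010
Gen 3 (rule 18): 0010000001
Gen 4 (rule 60): 0011000001
Gen 5 (rule 18): 0100100010
Gen 6 (rule 60): 0110110011

Answer: 0110110011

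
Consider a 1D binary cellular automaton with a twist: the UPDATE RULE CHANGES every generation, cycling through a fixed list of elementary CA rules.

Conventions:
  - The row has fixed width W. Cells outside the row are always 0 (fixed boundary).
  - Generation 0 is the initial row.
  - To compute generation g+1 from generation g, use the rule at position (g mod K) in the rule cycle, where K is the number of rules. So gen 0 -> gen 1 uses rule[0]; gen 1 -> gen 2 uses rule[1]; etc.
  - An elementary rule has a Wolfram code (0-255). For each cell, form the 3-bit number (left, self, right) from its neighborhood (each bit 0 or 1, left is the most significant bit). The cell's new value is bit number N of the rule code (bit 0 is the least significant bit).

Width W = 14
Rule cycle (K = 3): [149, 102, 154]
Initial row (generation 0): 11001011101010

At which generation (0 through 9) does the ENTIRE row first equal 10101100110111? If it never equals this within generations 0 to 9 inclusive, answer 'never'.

Gen 0: 11001011101010
Gen 1 (rule 149): 00101001001011
Gen 2 (rule 102): 01111011011101
Gen 3 (rule 154): 11110010011000
Gen 4 (rule 149): 01101011000111
Gen 5 (rule 102): 10111101001001
Gen 6 (rule 154): 00111000110110
Gen 7 (rule 149): 10010110000001
Gen 8 (rule 102): 10111010000011
Gen 9 (rule 154): 00110001000110

Answer: never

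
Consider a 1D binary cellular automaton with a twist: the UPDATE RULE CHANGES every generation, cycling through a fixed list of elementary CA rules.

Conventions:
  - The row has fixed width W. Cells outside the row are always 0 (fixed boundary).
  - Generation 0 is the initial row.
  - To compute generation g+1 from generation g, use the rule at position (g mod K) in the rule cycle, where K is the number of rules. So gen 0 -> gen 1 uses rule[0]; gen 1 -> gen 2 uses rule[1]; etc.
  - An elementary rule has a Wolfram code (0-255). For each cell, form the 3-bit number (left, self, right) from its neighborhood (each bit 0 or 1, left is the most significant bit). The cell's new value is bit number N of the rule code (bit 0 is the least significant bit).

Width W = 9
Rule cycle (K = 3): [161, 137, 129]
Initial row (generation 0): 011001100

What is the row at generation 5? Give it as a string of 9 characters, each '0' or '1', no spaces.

Gen 0: 011001100
Gen 1 (rule 161): 000000001
Gen 2 (rule 137): 111111100
Gen 3 (rule 129): 011111001
Gen 4 (rule 161): 001110000
Gen 5 (rule 137): 101100111

Answer: 101100111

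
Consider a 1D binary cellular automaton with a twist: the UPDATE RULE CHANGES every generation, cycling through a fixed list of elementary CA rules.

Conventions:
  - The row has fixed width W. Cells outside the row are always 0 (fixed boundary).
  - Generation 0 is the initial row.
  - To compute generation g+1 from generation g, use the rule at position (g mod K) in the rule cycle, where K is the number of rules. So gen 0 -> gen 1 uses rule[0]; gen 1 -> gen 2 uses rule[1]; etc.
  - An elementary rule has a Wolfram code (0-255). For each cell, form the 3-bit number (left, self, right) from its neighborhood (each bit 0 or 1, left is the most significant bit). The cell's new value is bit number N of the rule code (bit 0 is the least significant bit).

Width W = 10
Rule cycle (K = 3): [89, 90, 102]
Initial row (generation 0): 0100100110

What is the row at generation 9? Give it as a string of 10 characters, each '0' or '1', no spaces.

Answer: 0011111010

Derivation:
Gen 0: 0100100110
Gen 1 (rule 89): 0010010111
Gen 2 (rule 90): 0101100101
Gen 3 (rule 102): 1110101111
Gen 4 (rule 89): 1010001001
Gen 5 (rule 90): 0001010110
Gen 6 (rule 102): 0011111010
Gen 7 (rule 89): 1010001001
Gen 8 (rule 90): 0001010110
Gen 9 (rule 102): 0011111010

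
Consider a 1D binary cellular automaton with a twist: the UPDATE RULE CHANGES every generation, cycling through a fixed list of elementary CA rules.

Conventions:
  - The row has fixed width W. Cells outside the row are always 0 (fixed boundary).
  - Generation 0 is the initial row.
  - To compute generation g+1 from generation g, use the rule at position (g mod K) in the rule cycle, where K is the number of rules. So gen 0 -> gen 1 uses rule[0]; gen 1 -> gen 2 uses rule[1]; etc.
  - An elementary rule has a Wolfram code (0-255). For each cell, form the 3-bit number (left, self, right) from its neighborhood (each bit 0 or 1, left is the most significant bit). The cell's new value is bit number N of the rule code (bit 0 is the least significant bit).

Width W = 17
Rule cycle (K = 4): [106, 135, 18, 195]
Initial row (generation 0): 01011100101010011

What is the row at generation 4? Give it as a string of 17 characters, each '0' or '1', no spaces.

Gen 0: 01011100101010011
Gen 1 (rule 106): 10110101010100111
Gen 2 (rule 135): 10000101010101010
Gen 3 (rule 18): 01001000000000001
Gen 4 (rule 195): 10010011111111110

Answer: 10010011111111110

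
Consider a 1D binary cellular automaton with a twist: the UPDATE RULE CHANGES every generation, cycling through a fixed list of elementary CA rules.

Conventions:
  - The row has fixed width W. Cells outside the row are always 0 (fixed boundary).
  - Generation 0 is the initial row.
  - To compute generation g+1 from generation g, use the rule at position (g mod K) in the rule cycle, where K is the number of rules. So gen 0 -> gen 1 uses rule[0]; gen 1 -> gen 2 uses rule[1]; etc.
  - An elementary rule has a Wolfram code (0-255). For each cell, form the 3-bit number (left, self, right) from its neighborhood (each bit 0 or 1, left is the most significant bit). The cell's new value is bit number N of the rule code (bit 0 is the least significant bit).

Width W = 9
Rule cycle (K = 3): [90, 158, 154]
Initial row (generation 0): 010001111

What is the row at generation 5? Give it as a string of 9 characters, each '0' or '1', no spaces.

Answer: 000011110

Derivation:
Gen 0: 010001111
Gen 1 (rule 90): 101011001
Gen 2 (rule 158): 101010111
Gen 3 (rule 154): 000000110
Gen 4 (rule 90): 000001111
Gen 5 (rule 158): 000011110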